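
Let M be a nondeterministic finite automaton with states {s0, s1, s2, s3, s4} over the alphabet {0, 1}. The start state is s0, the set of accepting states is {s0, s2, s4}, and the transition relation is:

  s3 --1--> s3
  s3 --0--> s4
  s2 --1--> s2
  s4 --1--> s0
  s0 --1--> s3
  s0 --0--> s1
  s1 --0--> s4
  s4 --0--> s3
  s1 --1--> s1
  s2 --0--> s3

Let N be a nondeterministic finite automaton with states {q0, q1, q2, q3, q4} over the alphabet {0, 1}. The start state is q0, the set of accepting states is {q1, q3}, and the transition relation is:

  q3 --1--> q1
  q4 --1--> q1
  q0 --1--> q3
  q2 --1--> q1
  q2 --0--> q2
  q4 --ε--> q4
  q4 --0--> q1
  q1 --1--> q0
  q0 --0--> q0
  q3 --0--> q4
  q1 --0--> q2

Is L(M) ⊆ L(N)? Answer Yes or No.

No

The empty string ε is in L(M) but not in L(N).
So L(M) ⊄ L(N).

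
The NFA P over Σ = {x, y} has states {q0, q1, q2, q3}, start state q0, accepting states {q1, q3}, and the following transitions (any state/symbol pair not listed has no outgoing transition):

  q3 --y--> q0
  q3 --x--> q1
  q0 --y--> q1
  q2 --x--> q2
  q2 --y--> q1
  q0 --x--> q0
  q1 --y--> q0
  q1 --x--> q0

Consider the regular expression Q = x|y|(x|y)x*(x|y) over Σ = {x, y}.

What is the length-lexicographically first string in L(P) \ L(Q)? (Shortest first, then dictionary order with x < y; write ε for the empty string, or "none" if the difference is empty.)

yyy

The string yyy is accepted by P but not by Q.
No shorter string lies in the difference, and yyy is the lexicographically first length-3 string in L(P) \ L(Q).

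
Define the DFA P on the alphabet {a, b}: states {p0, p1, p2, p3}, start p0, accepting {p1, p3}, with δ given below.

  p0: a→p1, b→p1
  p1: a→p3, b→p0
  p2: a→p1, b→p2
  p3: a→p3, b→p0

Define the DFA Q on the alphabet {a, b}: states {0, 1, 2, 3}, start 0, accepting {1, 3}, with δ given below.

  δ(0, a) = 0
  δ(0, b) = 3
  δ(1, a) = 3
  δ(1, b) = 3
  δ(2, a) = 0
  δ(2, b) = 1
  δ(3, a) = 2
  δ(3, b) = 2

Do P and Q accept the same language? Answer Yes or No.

No

The string a is accepted by P but rejected by Q.
So L(P) ≠ L(Q).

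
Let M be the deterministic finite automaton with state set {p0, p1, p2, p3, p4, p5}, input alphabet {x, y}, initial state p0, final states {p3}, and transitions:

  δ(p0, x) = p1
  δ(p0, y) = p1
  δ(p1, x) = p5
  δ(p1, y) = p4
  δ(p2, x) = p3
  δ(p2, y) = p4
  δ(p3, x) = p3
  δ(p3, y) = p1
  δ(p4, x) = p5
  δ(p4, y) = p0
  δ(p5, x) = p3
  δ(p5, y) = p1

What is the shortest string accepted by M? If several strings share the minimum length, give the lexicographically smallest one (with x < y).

xxx

A breadth-first search from p0 reaches an accepting state first via the path p0 → p1 → p5 → p3 on input xxx.
No string of length < 3 is accepted (BFS exhausts all shorter strings without reaching an accepting state), and xxx is the lexicographically least accepting string of length 3.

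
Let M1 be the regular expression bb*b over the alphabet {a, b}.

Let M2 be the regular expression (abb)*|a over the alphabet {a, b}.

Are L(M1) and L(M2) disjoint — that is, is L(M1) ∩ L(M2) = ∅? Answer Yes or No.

Yes

Converting the expression M1 to a DFA (subset construction, then merging equivalent states) gives the minimal DFA with states {r0, r1, r2, r3}, start state r0, accepting states {r3} and transitions r0: a→r1, b→r2; r1: a→r1, b→r1; r2: a→r1, b→r3; r3: a→r1, b→r3.
Converting the expression M2 to a DFA (subset construction, then merging equivalent states) gives the minimal DFA with states {t0, t1, t2, t3, t4, t5}, start state t0, accepting states {t0, t1, t4} and transitions t0: a→t1, b→t2; t1: a→t2, b→t3; t2: a→t2, b→t2; t3: a→t2, b→t4; t4: a→t5, b→t2; t5: a→t2, b→t3.
Exploring the product automaton M1 × M2 from the start pair (r0, t0), following both machines on each input symbol, reaches 8 state pairs: (r0, t0), (r1, t1), (r2, t2), (r1, t2), (r1, t3), (r3, t2), (r1, t4), (r1, t5).
M1 accepts in {r3} and M2 accepts in {t0, t1, t4}; no reachable pair has both components accepting, so no string drives both machines to acceptance simultaneously and L(M1) ∩ L(M2) = ∅.
So no string is accepted by both, and the intersection is empty.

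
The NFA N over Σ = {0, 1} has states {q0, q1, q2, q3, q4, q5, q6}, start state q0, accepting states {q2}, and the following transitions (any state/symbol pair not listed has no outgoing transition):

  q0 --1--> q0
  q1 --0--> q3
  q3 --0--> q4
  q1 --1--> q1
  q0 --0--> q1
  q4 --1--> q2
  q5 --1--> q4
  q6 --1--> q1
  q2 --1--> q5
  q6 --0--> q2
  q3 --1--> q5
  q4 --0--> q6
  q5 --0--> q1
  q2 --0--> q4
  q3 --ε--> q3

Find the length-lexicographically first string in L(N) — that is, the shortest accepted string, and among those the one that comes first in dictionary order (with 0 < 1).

0001

A breadth-first search from q0 reaches an accepting state first via the path q0 → q1 → q3 → q4 → q2 on input 0001.
No string of length < 4 is accepted (BFS exhausts all shorter strings without reaching an accepting state), and 0001 is the lexicographically least accepting string of length 4.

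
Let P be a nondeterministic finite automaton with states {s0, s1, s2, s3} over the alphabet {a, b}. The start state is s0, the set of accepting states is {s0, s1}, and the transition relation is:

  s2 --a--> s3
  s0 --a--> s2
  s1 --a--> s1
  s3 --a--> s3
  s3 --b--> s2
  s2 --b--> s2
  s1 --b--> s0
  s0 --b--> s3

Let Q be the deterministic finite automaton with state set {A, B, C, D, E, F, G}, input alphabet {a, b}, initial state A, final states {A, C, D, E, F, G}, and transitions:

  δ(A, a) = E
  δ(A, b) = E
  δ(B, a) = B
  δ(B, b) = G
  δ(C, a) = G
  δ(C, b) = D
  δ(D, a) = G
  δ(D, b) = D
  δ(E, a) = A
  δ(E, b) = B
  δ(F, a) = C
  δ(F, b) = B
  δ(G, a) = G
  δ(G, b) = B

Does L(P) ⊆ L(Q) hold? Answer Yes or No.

Exploring the product automaton P × Q from the start pair (s0, A), following both machines on each input symbol, reaches 8 state pairs: (s0, A), (s2, E), (s3, E), (s3, A), (s2, B), (s3, B), (s2, G), (s3, G).
P accepts in {s0, s1} and Q accepts in {A, C, D, E, F, G}. The reachable pairs whose P-component is accepting are (s0, A); in each of them the Q-component is accepting too, so the product for L(P) \ L(Q) (P-component accepting, Q-component rejecting) has no reachable accepting pair and the difference is empty.
Hence every string in L(P) is also in L(Q).

Yes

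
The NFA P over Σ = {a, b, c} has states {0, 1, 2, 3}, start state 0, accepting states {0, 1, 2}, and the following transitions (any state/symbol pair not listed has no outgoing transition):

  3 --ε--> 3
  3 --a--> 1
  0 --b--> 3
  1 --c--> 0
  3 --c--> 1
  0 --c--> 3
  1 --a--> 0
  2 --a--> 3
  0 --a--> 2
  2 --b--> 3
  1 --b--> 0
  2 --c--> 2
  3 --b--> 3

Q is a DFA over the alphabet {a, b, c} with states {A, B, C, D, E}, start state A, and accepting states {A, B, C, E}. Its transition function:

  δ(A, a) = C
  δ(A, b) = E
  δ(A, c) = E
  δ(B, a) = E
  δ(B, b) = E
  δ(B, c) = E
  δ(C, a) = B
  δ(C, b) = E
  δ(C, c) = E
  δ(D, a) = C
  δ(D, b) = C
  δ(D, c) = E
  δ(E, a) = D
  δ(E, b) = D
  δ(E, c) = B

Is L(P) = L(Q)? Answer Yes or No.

No

The string ba is accepted by P but rejected by Q.
So L(P) ≠ L(Q).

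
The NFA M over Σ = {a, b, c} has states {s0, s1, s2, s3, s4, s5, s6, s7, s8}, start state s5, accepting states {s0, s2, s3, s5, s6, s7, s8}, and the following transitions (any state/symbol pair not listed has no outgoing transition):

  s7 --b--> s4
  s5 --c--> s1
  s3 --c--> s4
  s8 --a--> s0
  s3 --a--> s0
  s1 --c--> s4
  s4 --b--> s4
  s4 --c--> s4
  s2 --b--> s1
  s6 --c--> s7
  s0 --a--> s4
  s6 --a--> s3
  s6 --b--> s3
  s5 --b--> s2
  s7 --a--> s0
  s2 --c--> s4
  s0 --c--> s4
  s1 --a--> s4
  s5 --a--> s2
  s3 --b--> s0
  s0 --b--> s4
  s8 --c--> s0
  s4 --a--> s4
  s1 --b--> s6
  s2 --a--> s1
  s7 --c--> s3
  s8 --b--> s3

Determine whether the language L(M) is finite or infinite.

The useful states (reachable from s5 and able to reach an accepting state) are {s0, s1, s2, s3, s5, s6, s7}.
Restricted to these states the transition graph has no cycle, so every accepting path has bounded length and L is finite.

finite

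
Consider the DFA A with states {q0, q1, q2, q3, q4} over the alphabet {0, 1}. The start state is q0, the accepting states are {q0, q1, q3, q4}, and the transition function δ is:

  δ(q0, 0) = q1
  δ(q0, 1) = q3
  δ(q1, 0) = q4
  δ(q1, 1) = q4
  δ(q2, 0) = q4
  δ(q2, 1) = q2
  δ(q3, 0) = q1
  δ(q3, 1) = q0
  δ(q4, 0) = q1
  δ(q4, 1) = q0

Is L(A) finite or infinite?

infinite

State q0 is reachable from the start and can reach an accepting state, and it lies on the cycle q0 → q1 → q4 → q0.
Traversing that cycle any number of times yields accepted strings of unbounded length, so the language is infinite.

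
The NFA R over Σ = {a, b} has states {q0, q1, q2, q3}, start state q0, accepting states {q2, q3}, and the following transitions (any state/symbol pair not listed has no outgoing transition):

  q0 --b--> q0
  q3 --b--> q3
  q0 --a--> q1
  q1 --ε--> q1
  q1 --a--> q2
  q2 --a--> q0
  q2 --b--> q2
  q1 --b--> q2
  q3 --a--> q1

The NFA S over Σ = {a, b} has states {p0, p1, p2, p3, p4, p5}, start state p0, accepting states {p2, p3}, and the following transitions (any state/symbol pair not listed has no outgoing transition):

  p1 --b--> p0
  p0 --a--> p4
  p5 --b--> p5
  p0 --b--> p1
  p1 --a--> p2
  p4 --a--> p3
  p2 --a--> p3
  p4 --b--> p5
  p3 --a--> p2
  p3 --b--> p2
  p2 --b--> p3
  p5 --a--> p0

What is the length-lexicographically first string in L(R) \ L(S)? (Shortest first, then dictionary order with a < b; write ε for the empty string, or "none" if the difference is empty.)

The string ab is accepted by R but not by S.
No shorter string lies in the difference, and ab is the lexicographically first length-2 string in L(R) \ L(S).

ab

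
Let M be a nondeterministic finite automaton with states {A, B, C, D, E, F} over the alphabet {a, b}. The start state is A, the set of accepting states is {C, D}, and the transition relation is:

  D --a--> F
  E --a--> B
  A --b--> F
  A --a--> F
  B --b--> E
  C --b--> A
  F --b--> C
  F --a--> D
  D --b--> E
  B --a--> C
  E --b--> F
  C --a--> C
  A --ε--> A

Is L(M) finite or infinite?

infinite

State A is reachable from the start and can reach an accepting state, and it lies on the cycle A → F → C → A.
Traversing that cycle any number of times yields accepted strings of unbounded length, so the language is infinite.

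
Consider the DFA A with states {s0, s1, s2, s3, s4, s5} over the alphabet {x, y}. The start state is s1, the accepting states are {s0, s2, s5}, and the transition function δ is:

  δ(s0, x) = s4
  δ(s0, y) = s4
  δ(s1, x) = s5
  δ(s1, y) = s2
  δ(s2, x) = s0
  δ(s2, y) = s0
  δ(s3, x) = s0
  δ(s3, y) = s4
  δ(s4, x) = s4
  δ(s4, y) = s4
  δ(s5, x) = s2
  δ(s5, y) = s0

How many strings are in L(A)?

8

The useful subgraph on states {s0, s1, s2, s5} is acyclic, so L(A) is finite; the longest accepting path visits 4 useful states, giving maximum string length 3.
Counting accepting paths from s1 by length: 2 of length 1, 4 of length 2, 2 of length 3. Total 8.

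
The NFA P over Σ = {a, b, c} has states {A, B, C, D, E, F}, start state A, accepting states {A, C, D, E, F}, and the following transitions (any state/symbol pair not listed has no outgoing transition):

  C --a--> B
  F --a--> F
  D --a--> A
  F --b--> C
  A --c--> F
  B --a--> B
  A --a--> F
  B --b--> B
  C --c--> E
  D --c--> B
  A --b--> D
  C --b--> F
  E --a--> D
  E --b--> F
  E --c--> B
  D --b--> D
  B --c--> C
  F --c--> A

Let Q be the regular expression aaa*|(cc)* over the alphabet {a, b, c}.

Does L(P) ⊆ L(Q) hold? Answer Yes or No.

The string a is in L(P) but not in L(Q).
So L(P) ⊄ L(Q).

No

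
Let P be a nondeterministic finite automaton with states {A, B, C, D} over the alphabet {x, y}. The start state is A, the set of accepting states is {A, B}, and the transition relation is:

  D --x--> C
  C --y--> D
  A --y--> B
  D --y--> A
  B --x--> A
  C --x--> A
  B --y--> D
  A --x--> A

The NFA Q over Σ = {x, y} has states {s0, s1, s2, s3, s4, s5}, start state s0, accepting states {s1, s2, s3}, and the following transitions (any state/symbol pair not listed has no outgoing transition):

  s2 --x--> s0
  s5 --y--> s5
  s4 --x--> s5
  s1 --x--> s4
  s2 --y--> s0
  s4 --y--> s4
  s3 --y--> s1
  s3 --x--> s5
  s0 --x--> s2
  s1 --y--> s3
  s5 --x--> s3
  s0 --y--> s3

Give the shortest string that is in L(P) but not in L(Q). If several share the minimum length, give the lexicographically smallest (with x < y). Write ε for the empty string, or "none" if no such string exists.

ε

The empty string ε is accepted by P but not by Q.
Since ε is the unique shortest string, it is the required witness.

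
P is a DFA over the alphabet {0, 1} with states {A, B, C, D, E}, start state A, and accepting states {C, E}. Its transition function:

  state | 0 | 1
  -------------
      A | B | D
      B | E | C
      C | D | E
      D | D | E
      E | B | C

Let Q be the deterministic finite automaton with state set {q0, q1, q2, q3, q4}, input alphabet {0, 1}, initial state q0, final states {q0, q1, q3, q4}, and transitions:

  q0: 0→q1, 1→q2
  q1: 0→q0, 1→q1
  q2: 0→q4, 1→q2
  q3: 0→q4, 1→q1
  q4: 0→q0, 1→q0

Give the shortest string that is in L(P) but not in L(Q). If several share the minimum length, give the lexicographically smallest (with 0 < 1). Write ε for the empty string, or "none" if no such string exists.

The string 11 is accepted by P but not by Q.
No shorter string lies in the difference, and 11 is the lexicographically first length-2 string in L(P) \ L(Q).

11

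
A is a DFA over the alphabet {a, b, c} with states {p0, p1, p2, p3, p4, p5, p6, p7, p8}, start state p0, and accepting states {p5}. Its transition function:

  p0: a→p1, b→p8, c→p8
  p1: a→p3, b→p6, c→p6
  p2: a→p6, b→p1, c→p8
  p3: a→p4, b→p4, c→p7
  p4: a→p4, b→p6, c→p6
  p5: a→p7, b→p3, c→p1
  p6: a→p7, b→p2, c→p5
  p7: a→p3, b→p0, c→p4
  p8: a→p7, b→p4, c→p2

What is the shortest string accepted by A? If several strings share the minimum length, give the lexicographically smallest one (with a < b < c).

abc

A breadth-first search from p0 reaches an accepting state first via the path p0 → p1 → p6 → p5 on input abc.
No string of length < 3 is accepted (BFS exhausts all shorter strings without reaching an accepting state), and abc is the lexicographically least accepting string of length 3.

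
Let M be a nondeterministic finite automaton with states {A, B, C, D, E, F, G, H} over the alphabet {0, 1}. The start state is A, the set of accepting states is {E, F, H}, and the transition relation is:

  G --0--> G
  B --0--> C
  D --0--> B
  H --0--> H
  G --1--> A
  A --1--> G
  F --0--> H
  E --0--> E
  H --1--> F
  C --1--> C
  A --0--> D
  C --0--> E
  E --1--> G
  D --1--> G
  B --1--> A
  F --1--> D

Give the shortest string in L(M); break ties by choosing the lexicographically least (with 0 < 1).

0000

A breadth-first search from A reaches an accepting state first via the path A → D → B → C → E on input 0000.
No string of length < 4 is accepted (BFS exhausts all shorter strings without reaching an accepting state), and 0000 is the lexicographically least accepting string of length 4.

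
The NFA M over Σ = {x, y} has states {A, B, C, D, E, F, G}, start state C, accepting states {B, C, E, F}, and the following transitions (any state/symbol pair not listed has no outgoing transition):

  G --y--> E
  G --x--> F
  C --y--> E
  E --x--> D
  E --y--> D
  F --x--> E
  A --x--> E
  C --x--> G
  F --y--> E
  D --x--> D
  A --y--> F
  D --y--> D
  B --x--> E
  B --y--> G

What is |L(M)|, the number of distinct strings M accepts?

6

The useful subgraph on states {C, E, F, G} is acyclic, so L(M) is finite; the longest accepting path visits 4 useful states, giving maximum string length 3.
Counting accepting paths from C by length: 1 of length 0, 1 of length 1, 2 of length 2, 2 of length 3. Total 6.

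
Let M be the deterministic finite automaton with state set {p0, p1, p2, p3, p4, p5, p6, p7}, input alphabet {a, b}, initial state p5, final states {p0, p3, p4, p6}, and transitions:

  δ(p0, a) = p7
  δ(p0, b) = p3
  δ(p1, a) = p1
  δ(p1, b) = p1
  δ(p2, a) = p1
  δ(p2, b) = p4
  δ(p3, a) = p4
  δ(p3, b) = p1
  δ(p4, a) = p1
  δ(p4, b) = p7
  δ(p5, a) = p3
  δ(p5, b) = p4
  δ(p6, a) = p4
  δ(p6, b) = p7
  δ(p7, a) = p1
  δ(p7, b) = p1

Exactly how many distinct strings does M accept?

3

The useful subgraph on states {p3, p4, p5} is acyclic, so L(M) is finite; the longest accepting path visits 3 useful states, giving maximum string length 2.
Counting accepting paths from p5 by length: 2 of length 1, 1 of length 2. Total 3.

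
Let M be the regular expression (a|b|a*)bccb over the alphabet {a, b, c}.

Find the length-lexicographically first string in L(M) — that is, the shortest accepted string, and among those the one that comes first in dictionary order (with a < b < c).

By inspection of the expression, no string of length less than 4 matches, and bccb is the lexicographically first match of length 4.

bccb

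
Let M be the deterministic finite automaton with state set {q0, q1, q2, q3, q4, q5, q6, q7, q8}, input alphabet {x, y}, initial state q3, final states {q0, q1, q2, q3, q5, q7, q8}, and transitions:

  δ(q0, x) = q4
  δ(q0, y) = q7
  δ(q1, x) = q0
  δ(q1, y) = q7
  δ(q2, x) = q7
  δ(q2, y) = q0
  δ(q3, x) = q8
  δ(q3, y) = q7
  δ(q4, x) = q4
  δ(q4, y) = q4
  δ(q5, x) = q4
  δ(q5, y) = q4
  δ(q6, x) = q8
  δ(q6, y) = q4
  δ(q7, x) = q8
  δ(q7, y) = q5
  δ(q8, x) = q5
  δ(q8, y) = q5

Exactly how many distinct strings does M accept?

The useful subgraph on states {q3, q5, q7, q8} is acyclic, so L(M) is finite; the longest accepting path visits 4 useful states, giving maximum string length 3.
Counting accepting paths from q3 by length: 1 of length 0, 2 of length 1, 4 of length 2, 2 of length 3. Total 9.

9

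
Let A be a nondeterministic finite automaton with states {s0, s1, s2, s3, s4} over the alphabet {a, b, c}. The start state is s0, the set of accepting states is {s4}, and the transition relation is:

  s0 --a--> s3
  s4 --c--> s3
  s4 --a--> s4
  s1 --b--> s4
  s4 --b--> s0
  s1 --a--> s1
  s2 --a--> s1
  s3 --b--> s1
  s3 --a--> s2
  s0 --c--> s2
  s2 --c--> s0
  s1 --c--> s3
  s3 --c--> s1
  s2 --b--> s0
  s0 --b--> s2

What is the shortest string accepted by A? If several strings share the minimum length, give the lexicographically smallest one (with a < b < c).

A breadth-first search from s0 reaches an accepting state first via the path s0 → s3 → s1 → s4 on input abb.
No string of length < 3 is accepted (BFS exhausts all shorter strings without reaching an accepting state), and abb is the lexicographically least accepting string of length 3.

abb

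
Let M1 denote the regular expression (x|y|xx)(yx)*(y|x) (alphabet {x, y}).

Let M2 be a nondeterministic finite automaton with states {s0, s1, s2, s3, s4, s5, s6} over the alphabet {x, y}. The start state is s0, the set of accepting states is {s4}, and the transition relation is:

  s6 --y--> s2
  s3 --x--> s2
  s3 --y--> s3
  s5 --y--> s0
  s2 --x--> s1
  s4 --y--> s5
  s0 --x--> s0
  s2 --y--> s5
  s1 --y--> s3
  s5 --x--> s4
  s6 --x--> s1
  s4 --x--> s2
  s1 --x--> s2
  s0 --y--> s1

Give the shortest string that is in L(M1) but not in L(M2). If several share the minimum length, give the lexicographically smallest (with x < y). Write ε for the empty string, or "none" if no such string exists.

xx

The string xx is accepted by M1 but not by M2.
No shorter string lies in the difference, and xx is the lexicographically first length-2 string in L(M1) \ L(M2).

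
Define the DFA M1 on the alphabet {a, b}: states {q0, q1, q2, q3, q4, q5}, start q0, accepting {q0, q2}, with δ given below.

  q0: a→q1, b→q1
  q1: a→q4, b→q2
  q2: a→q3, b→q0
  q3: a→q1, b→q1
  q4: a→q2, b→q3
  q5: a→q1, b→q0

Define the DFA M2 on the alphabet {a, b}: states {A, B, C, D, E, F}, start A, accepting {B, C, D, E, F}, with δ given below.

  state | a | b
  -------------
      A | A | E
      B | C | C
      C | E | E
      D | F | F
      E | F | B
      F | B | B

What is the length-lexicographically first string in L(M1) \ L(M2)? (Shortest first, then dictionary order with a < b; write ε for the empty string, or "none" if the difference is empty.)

The empty string ε is accepted by M1 but not by M2.
Since ε is the unique shortest string, it is the required witness.

ε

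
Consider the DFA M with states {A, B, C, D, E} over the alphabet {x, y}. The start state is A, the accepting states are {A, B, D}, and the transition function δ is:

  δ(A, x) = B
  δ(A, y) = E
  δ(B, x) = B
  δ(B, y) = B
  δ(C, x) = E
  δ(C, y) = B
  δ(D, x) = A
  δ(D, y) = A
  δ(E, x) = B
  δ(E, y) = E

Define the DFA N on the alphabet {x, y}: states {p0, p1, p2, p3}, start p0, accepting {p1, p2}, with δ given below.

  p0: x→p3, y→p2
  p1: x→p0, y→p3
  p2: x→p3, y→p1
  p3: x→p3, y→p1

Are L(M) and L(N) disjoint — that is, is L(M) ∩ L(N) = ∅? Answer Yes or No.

The string xy is accepted by both M and N.
Hence L(M) ∩ L(N) ≠ ∅.

No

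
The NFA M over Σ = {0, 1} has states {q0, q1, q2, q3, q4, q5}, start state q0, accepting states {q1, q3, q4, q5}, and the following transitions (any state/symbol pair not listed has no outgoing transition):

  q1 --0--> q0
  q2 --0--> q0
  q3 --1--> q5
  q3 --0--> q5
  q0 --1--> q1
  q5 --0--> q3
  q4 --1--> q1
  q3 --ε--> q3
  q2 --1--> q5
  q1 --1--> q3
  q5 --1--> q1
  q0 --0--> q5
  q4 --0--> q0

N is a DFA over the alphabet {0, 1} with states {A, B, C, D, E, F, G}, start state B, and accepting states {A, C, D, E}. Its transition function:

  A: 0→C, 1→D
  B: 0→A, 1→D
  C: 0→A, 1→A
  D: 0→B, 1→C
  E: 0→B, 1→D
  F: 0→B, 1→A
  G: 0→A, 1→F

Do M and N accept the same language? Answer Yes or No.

Yes

Exploring the product automaton M × N from the start pair (q0, B), following both machines on each input symbol, reaches 4 state pairs: (q0, B), (q5, A), (q1, D), (q3, C).
M accepts in {q1, q3, q4, q5} and N accepts in {A, C, D, E}. In every reachable pair the two components are either both accepting — (q5, A), (q1, D), (q3, C) — or both non-accepting, so no string is accepted by exactly one of the machines: L(M) \ L(N) and L(N) \ L(M) are both empty.
Hence every string is accepted by M iff it is accepted by N, and the two languages coincide.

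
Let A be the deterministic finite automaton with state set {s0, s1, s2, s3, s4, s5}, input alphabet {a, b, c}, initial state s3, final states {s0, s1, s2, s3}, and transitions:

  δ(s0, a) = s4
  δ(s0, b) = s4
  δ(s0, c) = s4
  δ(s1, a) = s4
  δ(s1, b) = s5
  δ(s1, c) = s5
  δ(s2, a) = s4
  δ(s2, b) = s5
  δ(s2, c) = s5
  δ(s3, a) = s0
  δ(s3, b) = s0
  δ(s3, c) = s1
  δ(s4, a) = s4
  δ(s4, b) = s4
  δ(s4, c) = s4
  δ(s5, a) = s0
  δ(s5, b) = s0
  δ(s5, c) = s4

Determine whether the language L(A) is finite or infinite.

The useful states (reachable from s3 and able to reach an accepting state) are {s0, s1, s3, s5}.
Restricted to these states the transition graph has no cycle, so every accepting path has bounded length and L is finite.

finite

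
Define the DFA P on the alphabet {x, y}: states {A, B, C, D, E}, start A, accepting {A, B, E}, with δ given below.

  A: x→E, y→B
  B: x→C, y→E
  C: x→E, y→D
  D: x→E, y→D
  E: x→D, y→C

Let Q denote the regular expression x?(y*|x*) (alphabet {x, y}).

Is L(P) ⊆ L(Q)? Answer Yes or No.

No

The string xyx is in L(P) but not in L(Q).
So L(P) ⊄ L(Q).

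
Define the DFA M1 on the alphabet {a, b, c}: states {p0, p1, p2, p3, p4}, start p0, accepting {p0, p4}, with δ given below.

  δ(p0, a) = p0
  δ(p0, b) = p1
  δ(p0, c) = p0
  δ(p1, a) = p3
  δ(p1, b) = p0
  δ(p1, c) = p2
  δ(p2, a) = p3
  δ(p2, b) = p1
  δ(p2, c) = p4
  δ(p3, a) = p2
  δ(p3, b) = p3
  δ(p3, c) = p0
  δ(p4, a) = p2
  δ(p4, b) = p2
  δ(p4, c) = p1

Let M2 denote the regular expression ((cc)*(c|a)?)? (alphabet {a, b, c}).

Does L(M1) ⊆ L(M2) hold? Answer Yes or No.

The string aa is in L(M1) but not in L(M2).
So L(M1) ⊄ L(M2).

No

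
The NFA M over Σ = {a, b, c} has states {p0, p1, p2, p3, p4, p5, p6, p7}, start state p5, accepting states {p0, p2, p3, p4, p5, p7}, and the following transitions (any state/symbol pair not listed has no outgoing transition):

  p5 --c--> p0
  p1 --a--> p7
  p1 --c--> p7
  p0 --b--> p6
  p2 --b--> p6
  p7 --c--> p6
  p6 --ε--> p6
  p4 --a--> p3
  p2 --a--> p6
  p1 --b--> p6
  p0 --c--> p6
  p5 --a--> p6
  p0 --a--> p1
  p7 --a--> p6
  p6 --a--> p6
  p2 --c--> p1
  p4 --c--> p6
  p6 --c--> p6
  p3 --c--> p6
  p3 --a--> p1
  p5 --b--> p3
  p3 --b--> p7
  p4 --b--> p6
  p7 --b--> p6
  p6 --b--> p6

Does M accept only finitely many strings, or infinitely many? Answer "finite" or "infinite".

The useful states (reachable from p5 and able to reach an accepting state) are {p0, p1, p3, p5, p7}.
Restricted to these states the transition graph has no cycle, so every accepting path has bounded length and L is finite.

finite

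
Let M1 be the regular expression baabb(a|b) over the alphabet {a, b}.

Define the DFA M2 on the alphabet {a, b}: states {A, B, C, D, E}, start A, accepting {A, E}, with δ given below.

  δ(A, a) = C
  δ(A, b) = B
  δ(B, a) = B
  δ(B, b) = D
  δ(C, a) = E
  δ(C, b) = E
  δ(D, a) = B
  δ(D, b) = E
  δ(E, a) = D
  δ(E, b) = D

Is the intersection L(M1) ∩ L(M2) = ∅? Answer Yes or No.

Yes

Converting the expression M1 to a DFA (subset construction, then merging equivalent states) gives the minimal DFA with states {r0, r1, r2, r3, r4, r5, r6, r7}, start state r0, accepting states {r7} and transitions r0: a→r1, b→r2; r1: a→r1, b→r1; r2: a→r3, b→r1; r3: a→r4, b→r1; r4: a→r1, b→r5; r5: a→r1, b→r6; r6: a→r7, b→r7; r7: a→r1, b→r1.
Exploring the product automaton M1 × M2 from the start pair (r0, A), following both machines on each input symbol, reaches 11 state pairs: (r0, A), (r1, C), (r2, B), (r1, E), (r3, B), (r1, D), (r4, B), (r1, B), (r5, D), (r6, E), (r7, D).
M1 accepts in {r7} and M2 accepts in {A, E}; no reachable pair has both components accepting, so no string drives both machines to acceptance simultaneously and L(M1) ∩ L(M2) = ∅.
So no string is accepted by both, and the intersection is empty.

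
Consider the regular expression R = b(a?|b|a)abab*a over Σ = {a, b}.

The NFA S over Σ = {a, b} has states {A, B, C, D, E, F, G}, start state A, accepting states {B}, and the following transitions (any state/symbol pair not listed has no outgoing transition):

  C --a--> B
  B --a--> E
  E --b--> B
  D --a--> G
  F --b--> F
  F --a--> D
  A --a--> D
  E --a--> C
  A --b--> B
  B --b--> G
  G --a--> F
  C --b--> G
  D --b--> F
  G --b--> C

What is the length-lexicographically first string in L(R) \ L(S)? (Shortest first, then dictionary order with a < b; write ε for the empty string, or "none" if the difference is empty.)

babaa

The string babaa is accepted by R but not by S.
No shorter string lies in the difference, and babaa is the lexicographically first length-5 string in L(R) \ L(S).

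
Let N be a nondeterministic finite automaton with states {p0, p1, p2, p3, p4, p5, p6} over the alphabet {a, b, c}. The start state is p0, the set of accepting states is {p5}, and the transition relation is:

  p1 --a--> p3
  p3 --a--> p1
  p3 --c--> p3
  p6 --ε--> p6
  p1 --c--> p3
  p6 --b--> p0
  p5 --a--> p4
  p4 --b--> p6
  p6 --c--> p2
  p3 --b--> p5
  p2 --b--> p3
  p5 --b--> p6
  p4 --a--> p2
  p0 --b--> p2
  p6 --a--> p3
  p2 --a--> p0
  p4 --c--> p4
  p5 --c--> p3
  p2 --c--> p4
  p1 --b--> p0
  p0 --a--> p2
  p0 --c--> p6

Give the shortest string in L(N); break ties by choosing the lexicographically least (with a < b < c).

A breadth-first search from p0 reaches an accepting state first via the path p0 → p2 → p3 → p5 on input abb.
No string of length < 3 is accepted (BFS exhausts all shorter strings without reaching an accepting state), and abb is the lexicographically least accepting string of length 3.

abb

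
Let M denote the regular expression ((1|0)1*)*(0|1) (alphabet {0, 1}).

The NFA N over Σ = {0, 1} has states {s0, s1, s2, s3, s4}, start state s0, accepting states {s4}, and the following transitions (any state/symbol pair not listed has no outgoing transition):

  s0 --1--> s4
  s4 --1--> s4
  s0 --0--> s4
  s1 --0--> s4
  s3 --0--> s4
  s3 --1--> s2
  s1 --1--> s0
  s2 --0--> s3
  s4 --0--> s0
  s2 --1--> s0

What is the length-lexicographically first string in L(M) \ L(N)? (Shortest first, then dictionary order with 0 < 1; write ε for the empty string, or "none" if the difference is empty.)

00

The string 00 is accepted by M but not by N.
No shorter string lies in the difference, and 00 is the lexicographically first length-2 string in L(M) \ L(N).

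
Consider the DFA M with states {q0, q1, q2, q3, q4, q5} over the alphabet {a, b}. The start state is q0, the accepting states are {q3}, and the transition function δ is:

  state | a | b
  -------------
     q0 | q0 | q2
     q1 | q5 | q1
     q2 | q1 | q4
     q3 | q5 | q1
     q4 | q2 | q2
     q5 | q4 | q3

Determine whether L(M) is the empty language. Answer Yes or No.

The string baab is accepted: the run q0 → q2 → q1 → q5 → q3 ends in the accepting state q3.
Since at least one string is accepted, L(M) is not empty.

No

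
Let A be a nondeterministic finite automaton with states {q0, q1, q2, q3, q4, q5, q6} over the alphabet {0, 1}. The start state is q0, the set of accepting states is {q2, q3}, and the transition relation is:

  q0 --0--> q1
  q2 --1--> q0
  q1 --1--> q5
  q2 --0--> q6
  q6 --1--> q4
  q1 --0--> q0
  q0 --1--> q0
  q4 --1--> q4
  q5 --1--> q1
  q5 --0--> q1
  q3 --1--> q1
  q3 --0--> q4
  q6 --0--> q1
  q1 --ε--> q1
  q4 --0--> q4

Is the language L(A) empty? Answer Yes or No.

Yes

The states reachable from the start state are {q0, q1, q5}.
None of the accepting states {q2, q3} is reachable, so no string is accepted and L(A) = ∅.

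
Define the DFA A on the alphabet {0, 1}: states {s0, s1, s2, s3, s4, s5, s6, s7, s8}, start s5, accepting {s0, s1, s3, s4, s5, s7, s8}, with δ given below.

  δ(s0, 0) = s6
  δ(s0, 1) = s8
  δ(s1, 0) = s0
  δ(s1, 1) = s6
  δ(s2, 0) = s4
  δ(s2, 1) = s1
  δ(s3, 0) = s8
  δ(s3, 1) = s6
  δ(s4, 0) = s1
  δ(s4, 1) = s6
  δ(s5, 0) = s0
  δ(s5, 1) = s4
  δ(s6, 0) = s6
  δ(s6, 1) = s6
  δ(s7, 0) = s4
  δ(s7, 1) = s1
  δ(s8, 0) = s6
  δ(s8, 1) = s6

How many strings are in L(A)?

7

The useful subgraph on states {s0, s1, s4, s5, s8} is acyclic, so L(A) is finite; the longest accepting path visits 5 useful states, giving maximum string length 4.
Counting accepting paths from s5 by length: 1 of length 0, 2 of length 1, 2 of length 2, 1 of length 3, 1 of length 4. Total 7.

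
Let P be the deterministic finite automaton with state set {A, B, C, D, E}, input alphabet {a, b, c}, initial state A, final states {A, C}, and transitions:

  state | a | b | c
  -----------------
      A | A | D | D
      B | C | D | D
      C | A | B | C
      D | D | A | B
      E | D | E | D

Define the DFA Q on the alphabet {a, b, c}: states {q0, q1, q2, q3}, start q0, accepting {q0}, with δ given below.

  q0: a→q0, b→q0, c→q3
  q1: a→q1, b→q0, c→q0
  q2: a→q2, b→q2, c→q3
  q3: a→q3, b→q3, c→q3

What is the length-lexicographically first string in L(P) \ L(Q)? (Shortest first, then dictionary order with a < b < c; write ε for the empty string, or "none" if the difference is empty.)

cb

The string cb is accepted by P but not by Q.
No shorter string lies in the difference, and cb is the lexicographically first length-2 string in L(P) \ L(Q).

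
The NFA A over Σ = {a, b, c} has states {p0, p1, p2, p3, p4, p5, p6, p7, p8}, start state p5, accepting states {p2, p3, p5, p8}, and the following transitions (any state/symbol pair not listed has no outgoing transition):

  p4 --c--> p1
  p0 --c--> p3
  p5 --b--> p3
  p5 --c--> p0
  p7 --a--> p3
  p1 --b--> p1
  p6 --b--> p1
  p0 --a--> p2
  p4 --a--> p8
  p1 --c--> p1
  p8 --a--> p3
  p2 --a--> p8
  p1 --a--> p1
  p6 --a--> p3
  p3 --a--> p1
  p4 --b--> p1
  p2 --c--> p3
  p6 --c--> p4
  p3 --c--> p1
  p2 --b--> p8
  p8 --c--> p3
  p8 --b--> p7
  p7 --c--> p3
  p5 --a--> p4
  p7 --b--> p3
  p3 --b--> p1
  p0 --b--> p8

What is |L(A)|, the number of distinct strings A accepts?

29

The useful subgraph on states {p0, p2, p3, p4, p5, p7, p8} is acyclic, so L(A) is finite; the longest accepting path visits 6 useful states, giving maximum string length 5.
Counting accepting paths from p5 by length: 1 of length 0, 1 of length 1, 4 of length 2, 7 of length 3, 10 of length 4, 6 of length 5. Total 29.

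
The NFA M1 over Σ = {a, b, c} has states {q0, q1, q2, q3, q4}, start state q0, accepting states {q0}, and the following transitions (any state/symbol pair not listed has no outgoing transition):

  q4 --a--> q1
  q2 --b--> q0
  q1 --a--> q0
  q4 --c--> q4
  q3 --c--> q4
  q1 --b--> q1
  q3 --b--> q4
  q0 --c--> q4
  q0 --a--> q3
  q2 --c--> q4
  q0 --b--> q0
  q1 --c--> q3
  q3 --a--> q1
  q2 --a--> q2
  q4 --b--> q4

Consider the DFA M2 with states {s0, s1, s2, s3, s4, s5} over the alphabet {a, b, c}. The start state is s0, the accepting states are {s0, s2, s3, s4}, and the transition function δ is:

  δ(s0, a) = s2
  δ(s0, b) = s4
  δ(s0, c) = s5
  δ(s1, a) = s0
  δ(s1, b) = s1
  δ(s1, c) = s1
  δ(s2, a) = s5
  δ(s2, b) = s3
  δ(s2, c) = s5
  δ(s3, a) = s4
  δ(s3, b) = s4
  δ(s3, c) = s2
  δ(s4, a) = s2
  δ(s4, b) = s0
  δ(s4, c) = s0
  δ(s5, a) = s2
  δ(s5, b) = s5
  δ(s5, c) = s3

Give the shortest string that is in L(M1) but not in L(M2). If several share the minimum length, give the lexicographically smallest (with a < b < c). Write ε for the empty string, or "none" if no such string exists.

The string caa is accepted by M1 but not by M2.
No shorter string lies in the difference, and caa is the lexicographically first length-3 string in L(M1) \ L(M2).

caa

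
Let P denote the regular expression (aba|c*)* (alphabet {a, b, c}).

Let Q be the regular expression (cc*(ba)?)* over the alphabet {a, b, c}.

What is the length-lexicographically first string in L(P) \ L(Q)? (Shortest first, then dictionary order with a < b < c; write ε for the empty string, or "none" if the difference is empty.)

The string aba is accepted by P but not by Q.
No shorter string lies in the difference, and aba is the lexicographically first length-3 string in L(P) \ L(Q).

aba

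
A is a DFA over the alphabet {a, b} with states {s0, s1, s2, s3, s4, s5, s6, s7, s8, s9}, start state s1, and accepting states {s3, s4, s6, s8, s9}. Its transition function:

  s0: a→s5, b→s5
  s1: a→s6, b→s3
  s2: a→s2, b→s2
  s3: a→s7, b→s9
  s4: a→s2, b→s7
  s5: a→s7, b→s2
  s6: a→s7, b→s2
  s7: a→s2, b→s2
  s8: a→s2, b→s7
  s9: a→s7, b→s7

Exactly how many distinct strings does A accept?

The useful subgraph on states {s1, s3, s6, s9} is acyclic, so L(A) is finite; the longest accepting path visits 3 useful states, giving maximum string length 2.
Counting accepting paths from s1 by length: 2 of length 1, 1 of length 2. Total 3.

3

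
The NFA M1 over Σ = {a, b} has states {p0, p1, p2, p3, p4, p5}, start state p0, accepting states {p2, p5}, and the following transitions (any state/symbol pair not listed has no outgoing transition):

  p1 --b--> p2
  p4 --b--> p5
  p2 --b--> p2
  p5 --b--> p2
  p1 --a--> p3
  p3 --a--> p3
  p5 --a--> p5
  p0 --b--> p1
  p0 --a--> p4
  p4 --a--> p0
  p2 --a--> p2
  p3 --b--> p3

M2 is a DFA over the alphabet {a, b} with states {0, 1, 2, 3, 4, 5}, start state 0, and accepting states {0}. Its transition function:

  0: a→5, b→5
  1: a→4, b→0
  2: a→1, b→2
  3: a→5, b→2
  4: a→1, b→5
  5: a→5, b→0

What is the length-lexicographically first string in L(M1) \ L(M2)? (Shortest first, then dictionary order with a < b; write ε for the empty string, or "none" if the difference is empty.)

aba

The string aba is accepted by M1 but not by M2.
No shorter string lies in the difference, and aba is the lexicographically first length-3 string in L(M1) \ L(M2).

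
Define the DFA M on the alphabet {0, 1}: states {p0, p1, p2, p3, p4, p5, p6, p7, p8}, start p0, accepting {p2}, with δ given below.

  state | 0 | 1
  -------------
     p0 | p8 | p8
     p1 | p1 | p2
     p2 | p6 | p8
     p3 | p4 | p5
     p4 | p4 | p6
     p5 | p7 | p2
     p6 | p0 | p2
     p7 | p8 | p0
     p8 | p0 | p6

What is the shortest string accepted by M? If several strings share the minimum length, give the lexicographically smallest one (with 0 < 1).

A breadth-first search from p0 reaches an accepting state first via the path p0 → p8 → p6 → p2 on input 011.
No string of length < 3 is accepted (BFS exhausts all shorter strings without reaching an accepting state), and 011 is the lexicographically least accepting string of length 3.

011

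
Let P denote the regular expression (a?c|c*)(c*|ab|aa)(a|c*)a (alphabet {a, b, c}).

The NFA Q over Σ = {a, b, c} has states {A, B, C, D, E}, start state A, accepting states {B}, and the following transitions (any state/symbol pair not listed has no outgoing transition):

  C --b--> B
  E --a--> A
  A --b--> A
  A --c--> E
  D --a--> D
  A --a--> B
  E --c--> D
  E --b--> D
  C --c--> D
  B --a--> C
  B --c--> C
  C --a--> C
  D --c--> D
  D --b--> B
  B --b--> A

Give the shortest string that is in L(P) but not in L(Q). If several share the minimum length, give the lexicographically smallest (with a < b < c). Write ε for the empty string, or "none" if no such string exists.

aa

The string aa is accepted by P but not by Q.
No shorter string lies in the difference, and aa is the lexicographically first length-2 string in L(P) \ L(Q).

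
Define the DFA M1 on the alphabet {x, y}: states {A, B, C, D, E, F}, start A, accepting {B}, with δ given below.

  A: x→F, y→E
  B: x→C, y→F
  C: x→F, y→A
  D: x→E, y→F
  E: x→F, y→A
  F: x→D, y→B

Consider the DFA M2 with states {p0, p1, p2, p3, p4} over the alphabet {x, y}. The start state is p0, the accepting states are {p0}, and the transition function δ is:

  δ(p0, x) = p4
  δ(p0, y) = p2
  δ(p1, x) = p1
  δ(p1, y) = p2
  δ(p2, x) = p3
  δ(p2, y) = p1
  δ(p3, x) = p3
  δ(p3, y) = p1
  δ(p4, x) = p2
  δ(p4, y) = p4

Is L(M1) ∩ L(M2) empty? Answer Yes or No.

Yes

Exploring the product automaton M1 × M2 from the start pair (A, p0), following both machines on each input symbol, reaches 19 state pairs: (A, p0), (F, p4), (E, p2), (D, p2), (B, p4), (F, p3), (A, p1), (E, p3), (F, p1), (C, p2), (D, p3), (B, p1), (D, p1), (B, p2), (C, p1), (F, p2), (E, p1), (C, p3), (A, p2).
M1 accepts in {B} and M2 accepts in {p0}; no reachable pair has both components accepting, so no string drives both machines to acceptance simultaneously and L(M1) ∩ L(M2) = ∅.
So no string is accepted by both, and the intersection is empty.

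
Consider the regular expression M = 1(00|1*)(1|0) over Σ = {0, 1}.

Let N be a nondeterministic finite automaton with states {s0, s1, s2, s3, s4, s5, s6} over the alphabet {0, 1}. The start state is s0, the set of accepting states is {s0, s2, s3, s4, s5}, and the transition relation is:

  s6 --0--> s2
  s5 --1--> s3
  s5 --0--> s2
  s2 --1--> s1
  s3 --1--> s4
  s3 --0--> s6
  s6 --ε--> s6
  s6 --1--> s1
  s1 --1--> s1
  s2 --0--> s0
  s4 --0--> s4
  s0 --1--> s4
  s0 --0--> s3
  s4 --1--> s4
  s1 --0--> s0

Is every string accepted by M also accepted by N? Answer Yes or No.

Yes

Converting the expression M to a DFA (subset construction, then merging equivalent states) gives the minimal DFA with states {m0, m1, m2, m3, m4, m5, m6}, start state m0, accepting states {m3, m4, m6} and transitions m0: 0→m1, 1→m2; m1: 0→m1, 1→m1; m2: 0→m3, 1→m4; m3: 0→m5, 1→m1; m4: 0→m6, 1→m4; m5: 0→m6, 1→m6; m6: 0→m1, 1→m1.
Exploring the product automaton M × N from the start pair (m0, s0), following both machines on each input symbol, reaches 12 state pairs: (m0, s0), (m1, s3), (m2, s4), (m1, s6), (m1, s4), (m3, s4), (m4, s4), (m1, s2), (m1, s1), (m5, s4), (m6, s4), (m1, s0).
M accepts in {m3, m4, m6} and N accepts in {s0, s2, s3, s4, s5}. The reachable pairs whose M-component is accepting are (m3, s4), (m4, s4), (m6, s4); in each of them the N-component is accepting too, so the product for L(M) \ L(N) (M-component accepting, N-component rejecting) has no reachable accepting pair and the difference is empty.
Hence every string in L(M) is also in L(N).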